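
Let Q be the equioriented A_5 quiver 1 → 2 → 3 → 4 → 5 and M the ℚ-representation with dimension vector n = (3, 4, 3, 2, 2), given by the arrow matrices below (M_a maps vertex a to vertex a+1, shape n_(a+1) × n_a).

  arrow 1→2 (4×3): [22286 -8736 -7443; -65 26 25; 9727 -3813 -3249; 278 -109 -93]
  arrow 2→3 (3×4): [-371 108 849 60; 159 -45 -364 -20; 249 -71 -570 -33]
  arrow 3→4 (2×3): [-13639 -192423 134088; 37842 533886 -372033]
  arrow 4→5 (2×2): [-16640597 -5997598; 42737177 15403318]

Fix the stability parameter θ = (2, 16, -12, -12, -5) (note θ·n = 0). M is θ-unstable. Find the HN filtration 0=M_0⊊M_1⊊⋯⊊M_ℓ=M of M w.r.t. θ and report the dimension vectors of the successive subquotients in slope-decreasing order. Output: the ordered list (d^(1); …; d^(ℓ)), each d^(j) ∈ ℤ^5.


Interval decomposition of M: I[1,3], I[1,4], I[1,5], I[2,2], I[5,5].
HN type (ℓ=5): μ^(1)=16; μ^(2)=2; μ^(3)=-3/2; μ^(4)=-11/5; μ^(5)=-5

((0, 1, 0, 0, 0); (1, 1, 1, 0, 0); (1, 1, 1, 1, 0); (1, 1, 1, 1, 1); (0, 0, 0, 0, 1))


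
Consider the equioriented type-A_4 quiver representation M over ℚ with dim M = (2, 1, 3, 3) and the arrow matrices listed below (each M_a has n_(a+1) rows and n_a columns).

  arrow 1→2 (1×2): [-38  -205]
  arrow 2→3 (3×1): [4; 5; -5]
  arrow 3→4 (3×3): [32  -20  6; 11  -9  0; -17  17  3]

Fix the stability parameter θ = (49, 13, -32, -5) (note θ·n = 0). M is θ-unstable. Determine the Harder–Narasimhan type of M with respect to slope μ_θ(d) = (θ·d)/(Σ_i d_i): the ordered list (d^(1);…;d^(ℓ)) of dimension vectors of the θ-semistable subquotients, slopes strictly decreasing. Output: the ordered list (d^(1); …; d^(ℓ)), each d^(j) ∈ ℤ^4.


Via rank(M_{q-1}∘⋯∘M_p): M ≅ I[1,1], I[1,4], I[3,3], I[3,4], I[4,4].
μ_θ-semistable layers: μ^(1)=49; μ^(2)=25/4; μ^(3)=-5; μ^(4)=-32

((1, 0, 0, 0); (1, 1, 1, 1); (0, 0, 0, 2); (0, 0, 2, 0))


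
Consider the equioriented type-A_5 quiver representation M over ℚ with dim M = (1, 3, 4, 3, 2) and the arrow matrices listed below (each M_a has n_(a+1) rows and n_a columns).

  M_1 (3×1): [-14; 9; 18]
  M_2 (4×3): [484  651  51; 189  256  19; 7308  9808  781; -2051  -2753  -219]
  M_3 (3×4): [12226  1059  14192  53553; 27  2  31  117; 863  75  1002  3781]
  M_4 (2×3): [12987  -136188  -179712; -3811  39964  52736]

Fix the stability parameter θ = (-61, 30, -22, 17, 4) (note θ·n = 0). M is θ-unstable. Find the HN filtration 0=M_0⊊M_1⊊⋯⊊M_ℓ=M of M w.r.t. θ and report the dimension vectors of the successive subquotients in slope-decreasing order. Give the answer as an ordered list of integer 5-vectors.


Via rank(M_{q-1}∘⋯∘M_p): M ≅ I[1,5], I[2,4]^2, I[3,3], I[5,5].
μ_θ-semistable layers: μ^(1)=17; μ^(2)=21/2; μ^(3)=4; μ^(4)=-22; μ^(5)=-61

((0, 0, 0, 2, 0); (0, 0, 0, 1, 1); (0, 3, 3, 0, 1); (0, 0, 1, 0, 0); (1, 0, 0, 0, 0))


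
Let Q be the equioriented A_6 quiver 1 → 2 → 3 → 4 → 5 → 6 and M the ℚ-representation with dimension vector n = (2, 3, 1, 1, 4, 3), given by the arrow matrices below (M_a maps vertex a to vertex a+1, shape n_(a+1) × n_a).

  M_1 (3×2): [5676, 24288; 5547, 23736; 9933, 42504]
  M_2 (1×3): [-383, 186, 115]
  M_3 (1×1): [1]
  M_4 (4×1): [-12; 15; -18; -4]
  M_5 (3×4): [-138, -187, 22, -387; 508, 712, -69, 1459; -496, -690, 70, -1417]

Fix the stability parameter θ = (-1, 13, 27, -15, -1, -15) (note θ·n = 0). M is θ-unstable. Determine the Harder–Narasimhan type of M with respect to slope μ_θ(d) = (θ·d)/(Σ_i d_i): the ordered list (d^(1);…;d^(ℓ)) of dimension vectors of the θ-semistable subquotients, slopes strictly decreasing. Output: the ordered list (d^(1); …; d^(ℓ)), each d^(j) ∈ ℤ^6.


Barcode: M ≅ I[1,1], I[1,6], I[2,2]^2, I[5,5], I[5,6]^2. HN layers by μ_θ (4 steps, strictly decreasing):
  μ^(1)=13; μ^(2)=9/5; μ^(3)=-1; μ^(4)=-8

((0, 2, 0, 0, 0, 0); (0, 1, 1, 1, 1, 1); (2, 0, 0, 0, 1, 0); (0, 0, 0, 0, 2, 2))


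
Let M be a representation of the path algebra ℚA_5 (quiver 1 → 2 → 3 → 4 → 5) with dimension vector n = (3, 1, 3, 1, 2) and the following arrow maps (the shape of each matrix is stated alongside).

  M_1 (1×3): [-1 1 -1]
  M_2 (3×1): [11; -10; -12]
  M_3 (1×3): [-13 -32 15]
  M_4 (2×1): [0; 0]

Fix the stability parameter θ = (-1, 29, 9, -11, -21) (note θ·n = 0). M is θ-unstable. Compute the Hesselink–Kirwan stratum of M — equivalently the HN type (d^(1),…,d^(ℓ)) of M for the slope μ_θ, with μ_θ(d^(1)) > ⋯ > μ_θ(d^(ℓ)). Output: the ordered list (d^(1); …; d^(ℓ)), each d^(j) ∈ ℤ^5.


Via rank(M_{q-1}∘⋯∘M_p): M ≅ I[1,1]^2, I[1,4], I[3,3]^2, I[5,5]^2.
μ_θ-semistable layers: μ^(1)=9; μ^(2)=-1; μ^(3)=-21

((0, 1, 3, 1, 0); (3, 0, 0, 0, 0); (0, 0, 0, 0, 2))


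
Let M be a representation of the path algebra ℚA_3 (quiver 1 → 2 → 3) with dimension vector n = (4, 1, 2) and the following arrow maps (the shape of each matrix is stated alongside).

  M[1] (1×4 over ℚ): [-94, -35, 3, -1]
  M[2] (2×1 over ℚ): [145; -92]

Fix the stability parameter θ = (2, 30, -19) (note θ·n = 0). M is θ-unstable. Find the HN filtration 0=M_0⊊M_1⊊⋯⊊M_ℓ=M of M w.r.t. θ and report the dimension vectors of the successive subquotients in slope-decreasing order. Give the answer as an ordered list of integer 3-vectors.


Via rank(M_{q-1}∘⋯∘M_p): M ≅ I[1,1]^3, I[1,3], I[3,3].
μ_θ-semistable layers: μ^(1)=11/2; μ^(2)=2; μ^(3)=-19

((0, 1, 1); (4, 0, 0); (0, 0, 1))


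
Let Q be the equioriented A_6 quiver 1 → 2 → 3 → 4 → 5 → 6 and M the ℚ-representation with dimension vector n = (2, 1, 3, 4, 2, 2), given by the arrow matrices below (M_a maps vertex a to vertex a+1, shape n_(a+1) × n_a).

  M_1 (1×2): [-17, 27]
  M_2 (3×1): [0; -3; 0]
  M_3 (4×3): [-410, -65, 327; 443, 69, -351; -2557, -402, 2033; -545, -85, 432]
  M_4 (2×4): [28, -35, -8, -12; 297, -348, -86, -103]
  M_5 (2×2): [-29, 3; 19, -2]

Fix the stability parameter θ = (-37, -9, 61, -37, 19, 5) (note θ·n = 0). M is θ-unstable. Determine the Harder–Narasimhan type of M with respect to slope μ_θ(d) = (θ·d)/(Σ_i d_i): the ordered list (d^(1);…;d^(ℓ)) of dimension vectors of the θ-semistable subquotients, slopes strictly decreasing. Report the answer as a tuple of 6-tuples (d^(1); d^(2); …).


Barcode: M ≅ I[1,1], I[1,6], I[3,4], I[3,6], I[4,4]. HN layers by μ_θ (3 steps, strictly decreasing):
  μ^(1)=12; μ^(2)=-9; μ^(3)=-37

((0, 0, 3, 3, 2, 2); (0, 1, 0, 0, 0, 0); (2, 0, 0, 1, 0, 0))


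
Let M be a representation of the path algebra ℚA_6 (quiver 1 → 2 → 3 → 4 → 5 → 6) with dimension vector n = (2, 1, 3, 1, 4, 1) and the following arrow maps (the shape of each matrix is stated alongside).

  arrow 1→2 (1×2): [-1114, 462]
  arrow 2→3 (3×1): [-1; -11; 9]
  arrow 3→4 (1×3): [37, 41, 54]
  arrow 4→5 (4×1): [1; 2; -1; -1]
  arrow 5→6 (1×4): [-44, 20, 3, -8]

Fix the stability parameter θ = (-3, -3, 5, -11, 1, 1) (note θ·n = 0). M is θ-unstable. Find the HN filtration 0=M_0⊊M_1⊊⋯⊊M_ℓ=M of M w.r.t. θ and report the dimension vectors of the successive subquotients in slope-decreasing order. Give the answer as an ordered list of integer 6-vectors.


Interval decomposition of M: I[1,1], I[1,6], I[3,3]^2, I[5,5]^3.
HN type (ℓ=3): μ^(1)=5; μ^(2)=1; μ^(3)=-3

((0, 0, 2, 0, 0, 0); (0, 0, 0, 0, 4, 1); (2, 1, 1, 1, 0, 0))


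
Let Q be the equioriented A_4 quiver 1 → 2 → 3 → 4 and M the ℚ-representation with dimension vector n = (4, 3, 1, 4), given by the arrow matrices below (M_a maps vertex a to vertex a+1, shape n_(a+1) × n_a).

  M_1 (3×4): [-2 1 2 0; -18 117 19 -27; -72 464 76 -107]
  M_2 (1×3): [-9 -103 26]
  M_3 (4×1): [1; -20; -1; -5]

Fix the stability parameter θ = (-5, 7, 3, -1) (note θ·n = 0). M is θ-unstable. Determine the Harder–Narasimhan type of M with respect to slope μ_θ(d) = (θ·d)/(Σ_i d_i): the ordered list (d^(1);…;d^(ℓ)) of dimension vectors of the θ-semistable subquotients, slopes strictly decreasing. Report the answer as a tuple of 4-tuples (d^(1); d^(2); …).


Via rank(M_{q-1}∘⋯∘M_p): M ≅ I[1,1], I[1,2]^2, I[1,4], I[4,4]^3.
μ_θ-semistable layers: μ^(1)=7; μ^(2)=3; μ^(3)=-1; μ^(4)=-5

((0, 2, 0, 0); (0, 1, 1, 1); (0, 0, 0, 3); (4, 0, 0, 0))


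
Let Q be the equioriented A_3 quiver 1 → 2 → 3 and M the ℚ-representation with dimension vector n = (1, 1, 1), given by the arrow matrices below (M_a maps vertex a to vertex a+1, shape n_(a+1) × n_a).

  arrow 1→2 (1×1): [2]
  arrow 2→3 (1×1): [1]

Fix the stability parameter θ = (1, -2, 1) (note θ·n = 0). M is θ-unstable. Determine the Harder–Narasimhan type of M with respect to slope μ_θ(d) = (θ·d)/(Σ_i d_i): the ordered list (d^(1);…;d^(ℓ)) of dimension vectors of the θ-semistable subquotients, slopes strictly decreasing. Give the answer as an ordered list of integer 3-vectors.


Interval decomposition of M: I[1,3].
HN type (ℓ=2): μ^(1)=1; μ^(2)=-1/2

((0, 0, 1); (1, 1, 0))


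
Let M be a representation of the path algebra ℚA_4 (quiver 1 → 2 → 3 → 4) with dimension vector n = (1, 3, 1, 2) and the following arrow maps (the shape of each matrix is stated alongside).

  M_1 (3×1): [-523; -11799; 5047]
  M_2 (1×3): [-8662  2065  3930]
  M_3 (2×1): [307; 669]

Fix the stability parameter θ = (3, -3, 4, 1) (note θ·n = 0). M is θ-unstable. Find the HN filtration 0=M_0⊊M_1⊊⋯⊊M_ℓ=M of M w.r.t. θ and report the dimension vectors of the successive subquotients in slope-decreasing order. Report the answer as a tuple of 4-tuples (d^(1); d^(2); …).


Interval decomposition of M: I[1,4], I[2,2]^2, I[4,4].
HN type (ℓ=4): μ^(1)=5/2; μ^(2)=1; μ^(3)=0; μ^(4)=-3

((0, 0, 1, 1); (0, 0, 0, 1); (1, 1, 0, 0); (0, 2, 0, 0))


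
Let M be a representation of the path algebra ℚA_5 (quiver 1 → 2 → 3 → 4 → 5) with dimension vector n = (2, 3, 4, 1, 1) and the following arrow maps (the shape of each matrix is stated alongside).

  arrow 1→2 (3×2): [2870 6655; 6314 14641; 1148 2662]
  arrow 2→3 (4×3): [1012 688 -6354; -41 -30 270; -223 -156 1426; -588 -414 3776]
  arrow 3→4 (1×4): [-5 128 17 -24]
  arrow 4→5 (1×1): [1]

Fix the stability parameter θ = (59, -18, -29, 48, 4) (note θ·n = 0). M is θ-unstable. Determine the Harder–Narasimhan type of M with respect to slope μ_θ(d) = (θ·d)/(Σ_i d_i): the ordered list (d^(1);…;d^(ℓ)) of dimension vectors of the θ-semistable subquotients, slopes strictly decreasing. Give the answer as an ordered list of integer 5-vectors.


Via rank(M_{q-1}∘⋯∘M_p): M ≅ I[1,1], I[1,5], I[2,3]^2, I[3,3].
μ_θ-semistable layers: μ^(1)=59; μ^(2)=26; μ^(3)=4; μ^(4)=-47/2; μ^(5)=-29

((1, 0, 0, 0, 0); (0, 0, 0, 1, 1); (1, 1, 1, 0, 0); (0, 2, 2, 0, 0); (0, 0, 1, 0, 0))


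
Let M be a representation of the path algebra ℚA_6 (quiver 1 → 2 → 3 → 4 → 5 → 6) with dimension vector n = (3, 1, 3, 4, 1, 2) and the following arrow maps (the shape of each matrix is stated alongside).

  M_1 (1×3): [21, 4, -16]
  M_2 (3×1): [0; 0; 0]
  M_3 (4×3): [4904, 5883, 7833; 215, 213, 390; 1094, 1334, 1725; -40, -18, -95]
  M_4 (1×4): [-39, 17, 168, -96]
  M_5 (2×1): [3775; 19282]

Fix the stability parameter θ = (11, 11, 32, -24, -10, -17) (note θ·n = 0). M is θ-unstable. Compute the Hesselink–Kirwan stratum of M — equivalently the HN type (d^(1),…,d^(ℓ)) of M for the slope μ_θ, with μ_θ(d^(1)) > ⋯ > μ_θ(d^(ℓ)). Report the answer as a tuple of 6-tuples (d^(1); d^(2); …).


Interval decomposition of M: I[1,1]^2, I[1,2], I[3,4]^2, I[3,6], I[4,4], I[6,6].
HN type (ℓ=5): μ^(1)=11; μ^(2)=4; μ^(3)=-19/4; μ^(4)=-17; μ^(5)=-24

((3, 1, 0, 0, 0, 0); (0, 0, 2, 2, 0, 0); (0, 0, 1, 1, 1, 1); (0, 0, 0, 0, 0, 1); (0, 0, 0, 1, 0, 0))


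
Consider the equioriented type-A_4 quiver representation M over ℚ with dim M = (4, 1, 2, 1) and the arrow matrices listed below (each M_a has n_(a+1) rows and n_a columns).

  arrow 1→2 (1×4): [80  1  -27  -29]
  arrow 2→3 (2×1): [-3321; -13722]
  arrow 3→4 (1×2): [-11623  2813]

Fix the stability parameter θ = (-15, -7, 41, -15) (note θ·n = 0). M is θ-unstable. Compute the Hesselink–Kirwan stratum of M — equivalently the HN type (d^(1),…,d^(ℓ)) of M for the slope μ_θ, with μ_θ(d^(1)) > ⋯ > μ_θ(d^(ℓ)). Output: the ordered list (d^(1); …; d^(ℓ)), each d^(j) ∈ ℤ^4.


Interval decomposition of M: I[1,1]^3, I[1,4], I[3,3].
HN type (ℓ=4): μ^(1)=41; μ^(2)=13; μ^(3)=-7; μ^(4)=-15

((0, 0, 1, 0); (0, 0, 1, 1); (0, 1, 0, 0); (4, 0, 0, 0))


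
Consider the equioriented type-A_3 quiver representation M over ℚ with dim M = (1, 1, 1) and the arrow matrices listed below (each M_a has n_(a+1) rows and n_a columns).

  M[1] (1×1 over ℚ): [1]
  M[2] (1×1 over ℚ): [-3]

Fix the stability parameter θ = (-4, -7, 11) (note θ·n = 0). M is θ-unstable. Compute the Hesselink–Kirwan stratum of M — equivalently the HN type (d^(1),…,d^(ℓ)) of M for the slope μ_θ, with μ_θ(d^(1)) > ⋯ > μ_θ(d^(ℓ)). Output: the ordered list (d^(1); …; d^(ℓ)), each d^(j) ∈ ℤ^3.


Interval decomposition of M: I[1,3].
HN type (ℓ=2): μ^(1)=11; μ^(2)=-11/2

((0, 0, 1); (1, 1, 0))


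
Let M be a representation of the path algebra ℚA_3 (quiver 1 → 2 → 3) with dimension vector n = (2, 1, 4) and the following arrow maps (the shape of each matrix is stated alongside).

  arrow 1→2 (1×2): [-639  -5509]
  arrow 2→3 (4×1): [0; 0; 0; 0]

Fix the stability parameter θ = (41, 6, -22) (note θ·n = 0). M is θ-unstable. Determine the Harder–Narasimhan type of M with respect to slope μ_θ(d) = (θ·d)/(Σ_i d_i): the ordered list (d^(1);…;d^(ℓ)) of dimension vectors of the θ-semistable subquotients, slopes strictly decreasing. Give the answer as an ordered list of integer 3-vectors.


Via rank(M_{q-1}∘⋯∘M_p): M ≅ I[1,1], I[1,2], I[3,3]^4.
μ_θ-semistable layers: μ^(1)=41; μ^(2)=47/2; μ^(3)=-22

((1, 0, 0); (1, 1, 0); (0, 0, 4))


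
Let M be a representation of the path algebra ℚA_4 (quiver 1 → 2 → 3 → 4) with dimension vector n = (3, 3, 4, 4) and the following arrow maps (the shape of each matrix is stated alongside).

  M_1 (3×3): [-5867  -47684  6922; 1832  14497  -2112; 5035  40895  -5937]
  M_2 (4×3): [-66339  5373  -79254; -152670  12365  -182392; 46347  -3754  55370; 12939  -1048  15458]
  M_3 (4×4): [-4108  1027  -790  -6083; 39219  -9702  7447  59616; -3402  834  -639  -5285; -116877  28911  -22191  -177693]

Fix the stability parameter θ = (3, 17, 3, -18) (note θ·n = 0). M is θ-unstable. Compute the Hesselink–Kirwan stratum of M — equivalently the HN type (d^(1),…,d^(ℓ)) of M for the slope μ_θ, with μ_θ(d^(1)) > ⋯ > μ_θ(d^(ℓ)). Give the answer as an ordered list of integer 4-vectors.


Barcode: M ≅ I[1,2], I[1,4]^2, I[3,3], I[3,4], I[4,4]. HN layers by μ_θ (5 steps, strictly decreasing):
  μ^(1)=17; μ^(2)=3; μ^(3)=5/4; μ^(4)=-15/2; μ^(5)=-18

((0, 1, 0, 0); (1, 0, 1, 0); (2, 2, 2, 2); (0, 0, 1, 1); (0, 0, 0, 1))


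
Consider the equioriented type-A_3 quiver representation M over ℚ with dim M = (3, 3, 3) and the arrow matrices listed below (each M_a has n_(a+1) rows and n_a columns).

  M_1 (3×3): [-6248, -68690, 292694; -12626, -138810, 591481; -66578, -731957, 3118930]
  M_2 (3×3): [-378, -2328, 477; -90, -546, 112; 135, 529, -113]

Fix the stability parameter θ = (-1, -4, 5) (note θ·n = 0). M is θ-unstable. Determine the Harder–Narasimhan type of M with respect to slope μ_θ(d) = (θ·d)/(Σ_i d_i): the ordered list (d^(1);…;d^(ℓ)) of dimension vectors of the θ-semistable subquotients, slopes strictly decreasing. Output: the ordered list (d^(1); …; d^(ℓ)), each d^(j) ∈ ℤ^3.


Interval decomposition of M: I[1,2], I[1,3]^2, I[3,3].
HN type (ℓ=2): μ^(1)=5; μ^(2)=-5/2

((0, 0, 3); (3, 3, 0))


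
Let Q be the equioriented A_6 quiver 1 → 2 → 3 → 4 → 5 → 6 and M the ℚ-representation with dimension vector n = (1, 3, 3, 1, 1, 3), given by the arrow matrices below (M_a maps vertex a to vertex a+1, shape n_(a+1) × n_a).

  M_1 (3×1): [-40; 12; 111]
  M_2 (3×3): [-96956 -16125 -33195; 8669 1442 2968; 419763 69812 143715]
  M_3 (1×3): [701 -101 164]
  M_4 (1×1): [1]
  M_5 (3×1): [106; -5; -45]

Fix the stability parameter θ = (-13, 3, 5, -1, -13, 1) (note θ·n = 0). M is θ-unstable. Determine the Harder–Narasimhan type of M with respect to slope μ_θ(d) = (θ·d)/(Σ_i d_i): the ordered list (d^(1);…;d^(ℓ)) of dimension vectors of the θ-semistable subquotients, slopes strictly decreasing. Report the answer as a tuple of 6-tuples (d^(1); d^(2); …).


Interval decomposition of M: I[1,6], I[2,3]^2, I[6,6]^2.
HN type (ℓ=5): μ^(1)=5; μ^(2)=3; μ^(3)=1; μ^(4)=-3/2; μ^(5)=-13

((0, 0, 2, 0, 0, 0); (0, 2, 0, 0, 0, 0); (0, 0, 0, 0, 0, 3); (0, 1, 1, 1, 1, 0); (1, 0, 0, 0, 0, 0))


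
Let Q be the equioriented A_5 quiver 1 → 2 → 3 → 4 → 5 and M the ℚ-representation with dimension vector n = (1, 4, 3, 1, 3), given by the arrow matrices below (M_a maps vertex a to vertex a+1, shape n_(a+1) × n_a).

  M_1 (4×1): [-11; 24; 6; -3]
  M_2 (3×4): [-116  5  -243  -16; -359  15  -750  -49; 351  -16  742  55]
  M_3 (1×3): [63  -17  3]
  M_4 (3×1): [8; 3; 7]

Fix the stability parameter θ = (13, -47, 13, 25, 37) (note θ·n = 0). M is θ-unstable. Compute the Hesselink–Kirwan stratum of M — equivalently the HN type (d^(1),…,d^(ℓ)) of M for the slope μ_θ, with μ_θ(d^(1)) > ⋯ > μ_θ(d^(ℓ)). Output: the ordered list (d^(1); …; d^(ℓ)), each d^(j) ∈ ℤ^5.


Interval decomposition of M: I[1,5], I[2,2], I[2,3]^2, I[5,5]^2.
HN type (ℓ=5): μ^(1)=37; μ^(2)=25; μ^(3)=13; μ^(4)=-17; μ^(5)=-47

((0, 0, 0, 0, 3); (0, 0, 0, 1, 0); (0, 0, 3, 0, 0); (1, 1, 0, 0, 0); (0, 3, 0, 0, 0))


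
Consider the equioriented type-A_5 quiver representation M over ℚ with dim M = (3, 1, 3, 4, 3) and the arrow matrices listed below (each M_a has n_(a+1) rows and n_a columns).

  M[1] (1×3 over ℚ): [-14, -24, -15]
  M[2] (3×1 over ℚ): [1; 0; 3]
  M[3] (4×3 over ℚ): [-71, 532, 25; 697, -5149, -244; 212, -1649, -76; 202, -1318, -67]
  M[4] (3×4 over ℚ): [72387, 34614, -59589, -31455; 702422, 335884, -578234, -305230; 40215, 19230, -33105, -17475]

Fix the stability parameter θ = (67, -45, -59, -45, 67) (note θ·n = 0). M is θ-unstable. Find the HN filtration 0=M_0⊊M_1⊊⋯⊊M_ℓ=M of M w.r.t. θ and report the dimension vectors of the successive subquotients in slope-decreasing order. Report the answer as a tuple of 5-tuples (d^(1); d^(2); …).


Via rank(M_{q-1}∘⋯∘M_p): M ≅ I[1,1]^2, I[1,5], I[3,4]^2, I[4,4], I[5,5]^2.
μ_θ-semistable layers: μ^(1)=67; μ^(2)=-41/2; μ^(3)=-45; μ^(4)=-59

((2, 0, 0, 0, 3); (1, 1, 1, 1, 0); (0, 0, 0, 3, 0); (0, 0, 2, 0, 0))


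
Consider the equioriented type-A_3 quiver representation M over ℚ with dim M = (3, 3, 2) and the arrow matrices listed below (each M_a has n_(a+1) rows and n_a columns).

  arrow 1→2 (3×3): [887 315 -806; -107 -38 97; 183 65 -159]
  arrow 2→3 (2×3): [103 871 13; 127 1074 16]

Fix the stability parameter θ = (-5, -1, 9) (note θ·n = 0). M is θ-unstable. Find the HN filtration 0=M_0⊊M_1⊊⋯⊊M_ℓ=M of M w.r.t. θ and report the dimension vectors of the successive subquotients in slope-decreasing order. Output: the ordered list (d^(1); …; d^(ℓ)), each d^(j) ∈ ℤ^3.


Interval decomposition of M: I[1,2], I[1,3]^2.
HN type (ℓ=3): μ^(1)=9; μ^(2)=-1; μ^(3)=-5

((0, 0, 2); (0, 3, 0); (3, 0, 0))


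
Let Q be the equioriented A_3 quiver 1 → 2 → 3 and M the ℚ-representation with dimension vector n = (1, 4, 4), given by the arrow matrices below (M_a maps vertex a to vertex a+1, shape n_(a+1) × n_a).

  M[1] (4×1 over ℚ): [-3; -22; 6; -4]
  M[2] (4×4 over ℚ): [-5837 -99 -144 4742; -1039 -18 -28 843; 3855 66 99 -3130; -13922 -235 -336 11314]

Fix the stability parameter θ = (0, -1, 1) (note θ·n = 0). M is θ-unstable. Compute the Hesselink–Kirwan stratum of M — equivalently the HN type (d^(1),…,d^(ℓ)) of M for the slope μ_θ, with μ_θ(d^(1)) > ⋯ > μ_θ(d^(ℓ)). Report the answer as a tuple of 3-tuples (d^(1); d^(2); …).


Via rank(M_{q-1}∘⋯∘M_p): M ≅ I[1,3], I[2,3]^3.
μ_θ-semistable layers: μ^(1)=1; μ^(2)=-1/2; μ^(3)=-1

((0, 0, 4); (1, 1, 0); (0, 3, 0))


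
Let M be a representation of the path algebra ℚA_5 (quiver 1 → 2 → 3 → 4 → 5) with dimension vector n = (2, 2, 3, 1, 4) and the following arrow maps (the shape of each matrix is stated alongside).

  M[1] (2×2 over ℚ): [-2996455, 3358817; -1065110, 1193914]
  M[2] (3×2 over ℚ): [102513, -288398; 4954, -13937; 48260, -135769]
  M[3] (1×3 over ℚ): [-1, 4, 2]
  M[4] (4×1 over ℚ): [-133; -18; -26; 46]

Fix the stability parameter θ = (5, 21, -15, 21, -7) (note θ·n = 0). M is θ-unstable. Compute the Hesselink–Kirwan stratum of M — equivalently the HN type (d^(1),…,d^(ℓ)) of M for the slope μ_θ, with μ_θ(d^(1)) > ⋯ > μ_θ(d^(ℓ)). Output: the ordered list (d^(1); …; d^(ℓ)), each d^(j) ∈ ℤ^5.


Via rank(M_{q-1}∘⋯∘M_p): M ≅ I[1,1], I[1,5], I[2,3], I[3,3], I[5,5]^3.
μ_θ-semistable layers: μ^(1)=7; μ^(2)=5; μ^(3)=11/3; μ^(4)=3; μ^(5)=-7; μ^(6)=-15

((0, 0, 0, 1, 1); (1, 0, 0, 0, 0); (1, 1, 1, 0, 0); (0, 1, 1, 0, 0); (0, 0, 0, 0, 3); (0, 0, 1, 0, 0))


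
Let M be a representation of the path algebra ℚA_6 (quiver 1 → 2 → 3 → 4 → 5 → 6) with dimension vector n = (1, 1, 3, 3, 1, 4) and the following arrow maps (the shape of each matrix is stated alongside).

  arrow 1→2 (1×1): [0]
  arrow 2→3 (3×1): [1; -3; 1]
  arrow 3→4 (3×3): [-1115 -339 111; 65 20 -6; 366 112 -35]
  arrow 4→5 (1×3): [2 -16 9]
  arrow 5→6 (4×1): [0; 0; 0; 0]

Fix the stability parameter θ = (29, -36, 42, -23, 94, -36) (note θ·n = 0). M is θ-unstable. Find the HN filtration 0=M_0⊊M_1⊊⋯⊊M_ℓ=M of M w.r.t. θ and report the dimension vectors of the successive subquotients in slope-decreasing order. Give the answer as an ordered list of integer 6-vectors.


Barcode: M ≅ I[1,1], I[2,5], I[3,4]^2, I[6,6]^4. HN layers by μ_θ (4 steps, strictly decreasing):
  μ^(1)=94; μ^(2)=29; μ^(3)=19/2; μ^(4)=-36

((0, 0, 0, 0, 1, 0); (1, 0, 0, 0, 0, 0); (0, 0, 3, 3, 0, 0); (0, 1, 0, 0, 0, 4))


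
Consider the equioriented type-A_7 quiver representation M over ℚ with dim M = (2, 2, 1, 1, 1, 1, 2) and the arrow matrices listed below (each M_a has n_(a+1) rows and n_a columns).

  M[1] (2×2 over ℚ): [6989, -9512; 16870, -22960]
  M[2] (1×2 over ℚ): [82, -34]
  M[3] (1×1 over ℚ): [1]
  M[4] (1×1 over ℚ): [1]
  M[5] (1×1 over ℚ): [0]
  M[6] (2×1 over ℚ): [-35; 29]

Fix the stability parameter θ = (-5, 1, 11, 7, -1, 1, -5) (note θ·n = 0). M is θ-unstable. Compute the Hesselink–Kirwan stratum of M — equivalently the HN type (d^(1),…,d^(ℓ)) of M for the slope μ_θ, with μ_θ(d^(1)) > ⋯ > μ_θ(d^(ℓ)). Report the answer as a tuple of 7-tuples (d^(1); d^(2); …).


Barcode: M ≅ I[1,1], I[1,5], I[2,2], I[6,7], I[7,7]. HN layers by μ_θ (4 steps, strictly decreasing):
  μ^(1)=17/3; μ^(2)=1; μ^(3)=-2; μ^(4)=-5

((0, 0, 1, 1, 1, 0, 0); (0, 2, 0, 0, 0, 0, 0); (0, 0, 0, 0, 0, 1, 1); (2, 0, 0, 0, 0, 0, 1))


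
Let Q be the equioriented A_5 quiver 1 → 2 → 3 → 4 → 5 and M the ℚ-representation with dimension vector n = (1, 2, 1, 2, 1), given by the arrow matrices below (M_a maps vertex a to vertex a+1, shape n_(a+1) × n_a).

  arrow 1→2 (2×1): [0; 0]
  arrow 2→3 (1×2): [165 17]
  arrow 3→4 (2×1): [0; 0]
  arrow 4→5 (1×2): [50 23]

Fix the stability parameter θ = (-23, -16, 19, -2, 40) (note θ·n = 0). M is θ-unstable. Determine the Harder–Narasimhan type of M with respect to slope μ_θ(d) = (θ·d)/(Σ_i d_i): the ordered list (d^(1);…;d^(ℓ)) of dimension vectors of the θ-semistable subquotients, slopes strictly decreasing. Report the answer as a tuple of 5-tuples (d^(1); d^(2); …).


Barcode: M ≅ I[1,1], I[2,2], I[2,3], I[4,4], I[4,5]. HN layers by μ_θ (5 steps, strictly decreasing):
  μ^(1)=40; μ^(2)=19; μ^(3)=-2; μ^(4)=-16; μ^(5)=-23

((0, 0, 0, 0, 1); (0, 0, 1, 0, 0); (0, 0, 0, 2, 0); (0, 2, 0, 0, 0); (1, 0, 0, 0, 0))


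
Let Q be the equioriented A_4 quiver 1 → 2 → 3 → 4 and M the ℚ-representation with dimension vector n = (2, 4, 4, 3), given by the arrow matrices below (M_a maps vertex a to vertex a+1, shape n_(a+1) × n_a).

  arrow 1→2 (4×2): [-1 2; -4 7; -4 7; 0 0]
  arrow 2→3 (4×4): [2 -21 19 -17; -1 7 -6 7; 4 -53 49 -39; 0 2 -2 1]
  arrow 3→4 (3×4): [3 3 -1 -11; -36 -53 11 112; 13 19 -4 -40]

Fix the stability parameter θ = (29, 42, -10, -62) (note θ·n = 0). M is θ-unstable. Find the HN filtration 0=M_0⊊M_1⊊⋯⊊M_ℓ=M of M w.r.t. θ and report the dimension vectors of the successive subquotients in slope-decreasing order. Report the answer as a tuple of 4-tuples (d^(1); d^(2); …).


Interval decomposition of M: I[1,2], I[1,4], I[2,4]^2, I[3,3].
HN type (ℓ=4): μ^(1)=42; μ^(2)=29; μ^(3)=-1/4; μ^(4)=-10

((0, 1, 0, 0); (1, 0, 0, 0); (1, 1, 1, 1); (0, 2, 3, 2))


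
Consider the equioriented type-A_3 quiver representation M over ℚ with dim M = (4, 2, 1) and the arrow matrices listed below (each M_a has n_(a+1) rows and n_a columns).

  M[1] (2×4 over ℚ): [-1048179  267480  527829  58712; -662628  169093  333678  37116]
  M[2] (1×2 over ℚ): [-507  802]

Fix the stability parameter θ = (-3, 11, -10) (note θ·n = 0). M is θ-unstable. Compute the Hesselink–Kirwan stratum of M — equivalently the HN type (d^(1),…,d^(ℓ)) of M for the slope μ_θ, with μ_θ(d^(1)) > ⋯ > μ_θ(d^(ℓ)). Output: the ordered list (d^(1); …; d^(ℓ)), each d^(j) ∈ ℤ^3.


Interval decomposition of M: I[1,1]^2, I[1,2], I[1,3].
HN type (ℓ=3): μ^(1)=11; μ^(2)=1/2; μ^(3)=-3

((0, 1, 0); (0, 1, 1); (4, 0, 0))


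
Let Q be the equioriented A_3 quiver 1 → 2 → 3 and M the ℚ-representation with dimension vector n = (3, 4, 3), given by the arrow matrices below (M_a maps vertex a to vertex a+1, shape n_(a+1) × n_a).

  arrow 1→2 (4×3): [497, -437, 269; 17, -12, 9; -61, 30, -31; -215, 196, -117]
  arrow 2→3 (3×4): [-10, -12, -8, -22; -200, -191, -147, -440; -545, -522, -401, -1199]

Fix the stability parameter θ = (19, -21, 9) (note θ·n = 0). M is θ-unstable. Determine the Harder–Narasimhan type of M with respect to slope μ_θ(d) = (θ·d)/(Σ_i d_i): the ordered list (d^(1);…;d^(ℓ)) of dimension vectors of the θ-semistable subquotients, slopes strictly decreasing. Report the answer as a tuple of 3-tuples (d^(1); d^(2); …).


Via rank(M_{q-1}∘⋯∘M_p): M ≅ I[1,3]^3, I[2,2].
μ_θ-semistable layers: μ^(1)=9; μ^(2)=-1; μ^(3)=-21

((0, 0, 3); (3, 3, 0); (0, 1, 0))


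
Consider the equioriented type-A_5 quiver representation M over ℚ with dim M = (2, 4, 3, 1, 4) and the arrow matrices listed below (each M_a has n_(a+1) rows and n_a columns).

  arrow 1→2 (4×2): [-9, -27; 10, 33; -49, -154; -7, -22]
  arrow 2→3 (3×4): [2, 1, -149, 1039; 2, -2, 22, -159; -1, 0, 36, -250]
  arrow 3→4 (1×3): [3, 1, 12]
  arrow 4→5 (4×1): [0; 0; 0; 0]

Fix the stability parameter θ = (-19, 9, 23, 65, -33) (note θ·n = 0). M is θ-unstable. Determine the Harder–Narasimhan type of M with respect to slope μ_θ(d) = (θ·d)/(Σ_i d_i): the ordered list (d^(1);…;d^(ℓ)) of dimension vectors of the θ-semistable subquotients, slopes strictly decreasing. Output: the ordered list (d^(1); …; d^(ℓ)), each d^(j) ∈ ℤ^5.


Interval decomposition of M: I[1,3], I[1,4], I[2,2], I[2,3], I[5,5]^4.
HN type (ℓ=5): μ^(1)=65; μ^(2)=23; μ^(3)=9; μ^(4)=-19; μ^(5)=-33

((0, 0, 0, 1, 0); (0, 0, 3, 0, 0); (0, 4, 0, 0, 0); (2, 0, 0, 0, 0); (0, 0, 0, 0, 4))


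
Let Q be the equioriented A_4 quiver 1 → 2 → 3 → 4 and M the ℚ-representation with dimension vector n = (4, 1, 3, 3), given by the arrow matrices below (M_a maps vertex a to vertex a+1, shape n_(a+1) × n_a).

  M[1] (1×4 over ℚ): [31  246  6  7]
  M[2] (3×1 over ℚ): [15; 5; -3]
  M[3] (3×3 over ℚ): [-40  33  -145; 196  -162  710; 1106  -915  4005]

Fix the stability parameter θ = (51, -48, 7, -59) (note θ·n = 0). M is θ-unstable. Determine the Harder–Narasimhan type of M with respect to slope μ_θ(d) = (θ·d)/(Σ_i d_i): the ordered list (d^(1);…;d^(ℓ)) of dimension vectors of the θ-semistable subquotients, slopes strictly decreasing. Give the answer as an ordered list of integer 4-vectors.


Interval decomposition of M: I[1,1]^3, I[1,3], I[3,4]^2, I[4,4].
HN type (ℓ=5): μ^(1)=51; μ^(2)=7; μ^(3)=3/2; μ^(4)=-26; μ^(5)=-59

((3, 0, 0, 0); (0, 0, 1, 0); (1, 1, 0, 0); (0, 0, 2, 2); (0, 0, 0, 1))


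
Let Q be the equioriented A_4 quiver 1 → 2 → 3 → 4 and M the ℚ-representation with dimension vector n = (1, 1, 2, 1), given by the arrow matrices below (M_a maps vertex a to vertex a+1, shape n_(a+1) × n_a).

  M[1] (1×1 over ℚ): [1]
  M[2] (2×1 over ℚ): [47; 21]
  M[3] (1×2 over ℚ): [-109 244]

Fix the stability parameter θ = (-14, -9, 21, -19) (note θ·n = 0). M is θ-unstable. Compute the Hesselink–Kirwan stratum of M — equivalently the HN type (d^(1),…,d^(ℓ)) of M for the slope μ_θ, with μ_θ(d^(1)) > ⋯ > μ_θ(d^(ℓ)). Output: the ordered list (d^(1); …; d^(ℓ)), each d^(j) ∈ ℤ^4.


Via rank(M_{q-1}∘⋯∘M_p): M ≅ I[1,4], I[3,3].
μ_θ-semistable layers: μ^(1)=21; μ^(2)=1; μ^(3)=-9; μ^(4)=-14

((0, 0, 1, 0); (0, 0, 1, 1); (0, 1, 0, 0); (1, 0, 0, 0))


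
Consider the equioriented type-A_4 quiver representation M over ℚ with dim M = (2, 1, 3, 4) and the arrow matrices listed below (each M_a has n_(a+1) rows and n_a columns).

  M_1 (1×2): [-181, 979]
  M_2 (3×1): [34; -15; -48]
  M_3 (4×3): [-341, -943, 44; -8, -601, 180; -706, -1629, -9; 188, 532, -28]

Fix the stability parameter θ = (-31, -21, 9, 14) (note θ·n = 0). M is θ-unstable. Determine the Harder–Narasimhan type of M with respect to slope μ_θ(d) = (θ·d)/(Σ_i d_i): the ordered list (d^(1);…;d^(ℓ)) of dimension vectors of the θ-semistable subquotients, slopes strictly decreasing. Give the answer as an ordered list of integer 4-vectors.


Via rank(M_{q-1}∘⋯∘M_p): M ≅ I[1,1], I[1,4], I[3,4]^2, I[4,4].
μ_θ-semistable layers: μ^(1)=14; μ^(2)=9; μ^(3)=-21; μ^(4)=-31

((0, 0, 0, 4); (0, 0, 3, 0); (0, 1, 0, 0); (2, 0, 0, 0))


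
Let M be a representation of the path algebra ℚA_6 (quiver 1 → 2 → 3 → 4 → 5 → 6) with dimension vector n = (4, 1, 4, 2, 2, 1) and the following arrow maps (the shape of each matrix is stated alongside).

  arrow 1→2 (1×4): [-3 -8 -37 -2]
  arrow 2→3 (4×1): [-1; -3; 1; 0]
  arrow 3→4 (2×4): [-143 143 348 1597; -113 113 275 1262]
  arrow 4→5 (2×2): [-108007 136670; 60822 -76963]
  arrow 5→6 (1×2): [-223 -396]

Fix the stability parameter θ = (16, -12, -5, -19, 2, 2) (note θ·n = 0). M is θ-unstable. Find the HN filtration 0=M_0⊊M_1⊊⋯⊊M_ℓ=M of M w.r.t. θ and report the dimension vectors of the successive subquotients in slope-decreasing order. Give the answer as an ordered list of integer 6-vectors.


Via rank(M_{q-1}∘⋯∘M_p): M ≅ I[1,1]^3, I[1,5], I[3,3]^2, I[3,6].
μ_θ-semistable layers: μ^(1)=16; μ^(2)=2; μ^(3)=-5; μ^(4)=-12

((3, 0, 0, 0, 0, 0); (0, 0, 0, 0, 2, 1); (1, 1, 3, 1, 0, 0); (0, 0, 1, 1, 0, 0))


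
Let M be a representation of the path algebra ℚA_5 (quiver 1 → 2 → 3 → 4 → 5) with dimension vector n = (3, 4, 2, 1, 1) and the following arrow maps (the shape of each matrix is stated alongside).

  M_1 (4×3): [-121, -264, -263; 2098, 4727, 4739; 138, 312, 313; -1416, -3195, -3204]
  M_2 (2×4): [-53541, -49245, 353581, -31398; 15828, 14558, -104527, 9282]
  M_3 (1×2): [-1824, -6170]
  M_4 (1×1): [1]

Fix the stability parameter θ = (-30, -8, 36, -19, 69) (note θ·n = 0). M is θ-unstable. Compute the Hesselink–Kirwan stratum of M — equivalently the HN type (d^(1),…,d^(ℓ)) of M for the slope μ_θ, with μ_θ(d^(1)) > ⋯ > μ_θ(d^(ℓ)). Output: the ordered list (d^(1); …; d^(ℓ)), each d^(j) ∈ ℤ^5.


Barcode: M ≅ I[1,2], I[1,3], I[1,5], I[2,2]. HN layers by μ_θ (5 steps, strictly decreasing):
  μ^(1)=69; μ^(2)=36; μ^(3)=17/2; μ^(4)=-8; μ^(5)=-30

((0, 0, 0, 0, 1); (0, 0, 1, 0, 0); (0, 0, 1, 1, 0); (0, 4, 0, 0, 0); (3, 0, 0, 0, 0))


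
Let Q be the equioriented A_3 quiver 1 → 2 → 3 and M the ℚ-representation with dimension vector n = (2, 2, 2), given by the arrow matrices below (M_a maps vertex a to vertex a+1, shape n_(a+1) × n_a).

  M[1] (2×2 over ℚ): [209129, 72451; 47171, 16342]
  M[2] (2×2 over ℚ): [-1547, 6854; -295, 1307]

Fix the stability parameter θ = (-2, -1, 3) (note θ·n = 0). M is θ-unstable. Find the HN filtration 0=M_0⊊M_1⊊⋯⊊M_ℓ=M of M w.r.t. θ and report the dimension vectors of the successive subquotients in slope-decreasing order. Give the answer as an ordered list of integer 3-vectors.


Interval decomposition of M: I[1,3]^2.
HN type (ℓ=3): μ^(1)=3; μ^(2)=-1; μ^(3)=-2

((0, 0, 2); (0, 2, 0); (2, 0, 0))


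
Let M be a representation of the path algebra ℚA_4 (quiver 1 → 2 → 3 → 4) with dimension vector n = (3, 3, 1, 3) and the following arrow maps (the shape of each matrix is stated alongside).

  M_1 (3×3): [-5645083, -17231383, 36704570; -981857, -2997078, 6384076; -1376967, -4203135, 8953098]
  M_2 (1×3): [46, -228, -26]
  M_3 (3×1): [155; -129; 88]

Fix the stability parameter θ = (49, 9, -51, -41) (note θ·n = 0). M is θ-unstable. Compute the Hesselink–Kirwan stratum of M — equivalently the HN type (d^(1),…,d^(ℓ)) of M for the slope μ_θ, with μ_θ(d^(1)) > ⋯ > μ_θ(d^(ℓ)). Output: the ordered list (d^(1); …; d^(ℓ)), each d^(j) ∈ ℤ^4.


Via rank(M_{q-1}∘⋯∘M_p): M ≅ I[1,1], I[1,2], I[1,4], I[2,2], I[4,4]^2.
μ_θ-semistable layers: μ^(1)=49; μ^(2)=29; μ^(3)=9; μ^(4)=-17/2; μ^(5)=-41

((1, 0, 0, 0); (1, 1, 0, 0); (0, 1, 0, 0); (1, 1, 1, 1); (0, 0, 0, 2))


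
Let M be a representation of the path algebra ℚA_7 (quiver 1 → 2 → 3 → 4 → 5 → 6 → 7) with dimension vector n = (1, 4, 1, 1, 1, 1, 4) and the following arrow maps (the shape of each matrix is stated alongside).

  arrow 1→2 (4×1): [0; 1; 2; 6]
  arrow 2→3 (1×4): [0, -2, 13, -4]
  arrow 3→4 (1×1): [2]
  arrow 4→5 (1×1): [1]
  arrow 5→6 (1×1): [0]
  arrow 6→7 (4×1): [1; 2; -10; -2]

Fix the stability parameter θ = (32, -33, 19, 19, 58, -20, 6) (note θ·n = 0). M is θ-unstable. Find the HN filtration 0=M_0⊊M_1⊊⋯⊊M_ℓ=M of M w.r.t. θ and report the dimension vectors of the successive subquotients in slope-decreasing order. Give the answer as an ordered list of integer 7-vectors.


Barcode: M ≅ I[1,2], I[2,2]^2, I[2,5], I[6,7], I[7,7]^3. HN layers by μ_θ (6 steps, strictly decreasing):
  μ^(1)=58; μ^(2)=19; μ^(3)=6; μ^(4)=-1/2; μ^(5)=-20; μ^(6)=-33

((0, 0, 0, 0, 1, 0, 0); (0, 0, 1, 1, 0, 0, 0); (0, 0, 0, 0, 0, 0, 4); (1, 1, 0, 0, 0, 0, 0); (0, 0, 0, 0, 0, 1, 0); (0, 3, 0, 0, 0, 0, 0))


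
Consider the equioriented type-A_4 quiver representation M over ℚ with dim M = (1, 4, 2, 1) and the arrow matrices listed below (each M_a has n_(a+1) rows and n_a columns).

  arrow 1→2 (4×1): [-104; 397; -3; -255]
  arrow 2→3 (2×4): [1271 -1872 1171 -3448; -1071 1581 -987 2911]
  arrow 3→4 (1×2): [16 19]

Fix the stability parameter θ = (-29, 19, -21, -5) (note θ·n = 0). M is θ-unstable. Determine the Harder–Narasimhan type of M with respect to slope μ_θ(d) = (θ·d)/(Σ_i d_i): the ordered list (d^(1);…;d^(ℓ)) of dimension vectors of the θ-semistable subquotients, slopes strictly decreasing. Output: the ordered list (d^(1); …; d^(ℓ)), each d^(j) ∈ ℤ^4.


Via rank(M_{q-1}∘⋯∘M_p): M ≅ I[1,4], I[2,2]^2, I[2,3].
μ_θ-semistable layers: μ^(1)=19; μ^(2)=-1; μ^(3)=-7/3; μ^(4)=-29

((0, 2, 0, 0); (0, 1, 1, 0); (0, 1, 1, 1); (1, 0, 0, 0))


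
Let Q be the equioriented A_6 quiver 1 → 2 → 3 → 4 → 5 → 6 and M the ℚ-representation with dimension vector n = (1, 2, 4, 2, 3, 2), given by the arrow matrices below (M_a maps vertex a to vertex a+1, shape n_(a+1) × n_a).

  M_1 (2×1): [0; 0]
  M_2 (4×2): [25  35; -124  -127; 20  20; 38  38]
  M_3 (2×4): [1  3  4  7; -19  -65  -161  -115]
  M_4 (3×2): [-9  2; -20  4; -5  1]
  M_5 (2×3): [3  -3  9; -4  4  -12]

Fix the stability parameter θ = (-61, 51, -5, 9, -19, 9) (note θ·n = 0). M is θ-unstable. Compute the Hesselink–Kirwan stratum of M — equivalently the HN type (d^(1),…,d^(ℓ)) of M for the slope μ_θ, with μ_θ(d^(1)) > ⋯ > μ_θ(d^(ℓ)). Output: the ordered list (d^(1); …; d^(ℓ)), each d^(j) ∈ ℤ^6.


Via rank(M_{q-1}∘⋯∘M_p): M ≅ I[1,1], I[2,3], I[2,6], I[3,3], I[3,5], I[5,5], I[6,6].
μ_θ-semistable layers: μ^(1)=23; μ^(2)=9; μ^(3)=-5; μ^(4)=-19; μ^(5)=-61

((0, 1, 1, 0, 0, 0); (0, 1, 1, 1, 1, 2); (0, 0, 2, 1, 1, 0); (0, 0, 0, 0, 1, 0); (1, 0, 0, 0, 0, 0))


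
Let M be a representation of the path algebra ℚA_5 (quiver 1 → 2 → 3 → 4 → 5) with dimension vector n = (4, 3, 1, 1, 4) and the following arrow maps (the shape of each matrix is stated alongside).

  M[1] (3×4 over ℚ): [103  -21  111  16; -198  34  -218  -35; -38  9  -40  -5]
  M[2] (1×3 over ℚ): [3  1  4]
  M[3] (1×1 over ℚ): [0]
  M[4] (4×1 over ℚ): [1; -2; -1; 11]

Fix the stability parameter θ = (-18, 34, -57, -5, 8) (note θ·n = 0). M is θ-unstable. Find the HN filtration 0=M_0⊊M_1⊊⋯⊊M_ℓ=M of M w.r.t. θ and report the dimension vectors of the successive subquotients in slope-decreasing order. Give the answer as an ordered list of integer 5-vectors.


Via rank(M_{q-1}∘⋯∘M_p): M ≅ I[1,1], I[1,2]^2, I[1,3], I[4,5], I[5,5]^3.
μ_θ-semistable layers: μ^(1)=34; μ^(2)=8; μ^(3)=-5; μ^(4)=-23/2; μ^(5)=-18

((0, 2, 0, 0, 0); (0, 0, 0, 0, 4); (0, 0, 0, 1, 0); (0, 1, 1, 0, 0); (4, 0, 0, 0, 0))


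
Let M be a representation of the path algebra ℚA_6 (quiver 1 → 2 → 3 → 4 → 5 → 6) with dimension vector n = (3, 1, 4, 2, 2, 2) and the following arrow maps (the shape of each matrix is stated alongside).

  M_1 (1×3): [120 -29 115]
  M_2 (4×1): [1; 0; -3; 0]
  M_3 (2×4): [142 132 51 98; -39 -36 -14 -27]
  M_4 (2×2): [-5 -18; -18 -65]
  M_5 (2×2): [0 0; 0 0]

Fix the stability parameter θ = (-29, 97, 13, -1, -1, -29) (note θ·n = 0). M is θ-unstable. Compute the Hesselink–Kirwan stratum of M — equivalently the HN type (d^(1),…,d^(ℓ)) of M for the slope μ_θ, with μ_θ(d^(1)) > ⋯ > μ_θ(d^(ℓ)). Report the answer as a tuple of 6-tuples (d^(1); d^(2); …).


Barcode: M ≅ I[1,1]^2, I[1,5], I[3,3]^2, I[3,5], I[6,6]^2. HN layers by μ_θ (4 steps, strictly decreasing):
  μ^(1)=27; μ^(2)=13; μ^(3)=11/3; μ^(4)=-29

((0, 1, 1, 1, 1, 0); (0, 0, 2, 0, 0, 0); (0, 0, 1, 1, 1, 0); (3, 0, 0, 0, 0, 2))


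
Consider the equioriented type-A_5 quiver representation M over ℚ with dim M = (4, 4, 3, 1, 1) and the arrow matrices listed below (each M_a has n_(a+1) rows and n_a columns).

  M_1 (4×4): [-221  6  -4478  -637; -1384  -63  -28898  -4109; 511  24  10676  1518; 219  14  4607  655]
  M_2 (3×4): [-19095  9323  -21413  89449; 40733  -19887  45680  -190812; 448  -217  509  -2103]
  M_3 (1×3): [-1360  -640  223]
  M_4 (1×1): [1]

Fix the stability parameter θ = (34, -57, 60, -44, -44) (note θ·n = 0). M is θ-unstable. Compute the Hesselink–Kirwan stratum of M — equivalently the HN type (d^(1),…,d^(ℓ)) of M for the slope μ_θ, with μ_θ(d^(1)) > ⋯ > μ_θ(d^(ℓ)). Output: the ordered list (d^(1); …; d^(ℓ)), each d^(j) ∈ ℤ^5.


Via rank(M_{q-1}∘⋯∘M_p): M ≅ I[1,2], I[1,3]^2, I[1,5].
μ_θ-semistable layers: μ^(1)=60; μ^(2)=-28/3; μ^(3)=-23/2

((0, 0, 2, 0, 0); (0, 0, 1, 1, 1); (4, 4, 0, 0, 0))


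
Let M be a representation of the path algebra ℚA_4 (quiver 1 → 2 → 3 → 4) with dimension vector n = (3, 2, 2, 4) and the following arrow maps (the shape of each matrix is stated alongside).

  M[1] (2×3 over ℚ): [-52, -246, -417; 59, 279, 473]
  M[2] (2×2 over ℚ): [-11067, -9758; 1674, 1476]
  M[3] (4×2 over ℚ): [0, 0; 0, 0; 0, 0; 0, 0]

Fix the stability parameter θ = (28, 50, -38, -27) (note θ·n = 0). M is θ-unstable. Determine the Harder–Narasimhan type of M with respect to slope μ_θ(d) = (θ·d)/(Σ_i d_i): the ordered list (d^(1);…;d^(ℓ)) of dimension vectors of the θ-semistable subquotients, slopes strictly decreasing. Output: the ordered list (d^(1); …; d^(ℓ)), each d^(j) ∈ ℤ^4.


Interval decomposition of M: I[1,1], I[1,2], I[1,3], I[3,3], I[4,4]^4.
HN type (ℓ=5): μ^(1)=50; μ^(2)=28; μ^(3)=40/3; μ^(4)=-27; μ^(5)=-38

((0, 1, 0, 0); (2, 0, 0, 0); (1, 1, 1, 0); (0, 0, 0, 4); (0, 0, 1, 0))
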